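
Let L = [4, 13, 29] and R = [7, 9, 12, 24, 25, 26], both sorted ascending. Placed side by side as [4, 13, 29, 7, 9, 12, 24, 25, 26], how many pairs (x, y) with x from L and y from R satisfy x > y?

Count, for every r in R, how many entries of L exceed r:
r = 7: 13, 29 → 2
r = 9: 13, 29 → 2
r = 12: 13, 29 → 2
r = 24: 29 → 1
r = 25: 29 → 1
r = 26: 29 → 1
Cross-inversions: 2 + 2 + 2 + 1 + 1 + 1 = 9

9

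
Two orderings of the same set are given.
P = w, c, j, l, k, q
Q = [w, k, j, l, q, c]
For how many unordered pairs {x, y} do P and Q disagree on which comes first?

6

Assign each item its position (1..6) in the first ordering, then rewrite the second ordering as that position sequence:
positions: w→1, c→2, j→3, l→4, k→5, q→6
second ordering as positions: [1, 5, 3, 4, 6, 2]
Discordant pairs = inversions in this position sequence.
1: 0
5: 3, 4, 2 → 3
3: 2 → 1
4: 2 → 1
6: 2 → 1
2: 0
Total: 0 + 3 + 1 + 1 + 1 + 0 = 6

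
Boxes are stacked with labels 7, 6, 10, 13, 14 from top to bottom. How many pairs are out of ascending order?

1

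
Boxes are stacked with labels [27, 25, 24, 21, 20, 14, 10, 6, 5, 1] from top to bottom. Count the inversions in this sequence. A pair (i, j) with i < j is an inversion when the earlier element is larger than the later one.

45

Sweep left to right; for each value list the smaller values that follow it:
27 → 25, 24, 21, 20, 14, 10, 6, 5, 1 → 9
25 → 24, 21, 20, 14, 10, 6, 5, 1 → 8
24 → 21, 20, 14, 10, 6, 5, 1 → 7
21 → 20, 14, 10, 6, 5, 1 → 6
20 → 14, 10, 6, 5, 1 → 5
14 → 10, 6, 5, 1 → 4
10 → 6, 5, 1 → 3
6 → 5, 1 → 2
5 → 1 → 1
1 → none → 0
Sum: 9 + 8 + 7 + 6 + 5 + 4 + 3 + 2 + 1 + 0 = 45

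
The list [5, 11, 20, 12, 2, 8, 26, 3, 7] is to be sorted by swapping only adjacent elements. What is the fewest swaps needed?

19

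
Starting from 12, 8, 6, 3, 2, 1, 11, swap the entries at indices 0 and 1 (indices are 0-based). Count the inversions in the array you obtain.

Positions 0 and 1 hold 12 and 8; after swapping, the array is [8, 12, 6, 3, 2, 1, 11].
Count, for each position, how many later elements it exceeds:
8 → 6, 3, 2, 1 → 4
12 → 6, 3, 2, 1, 11 → 5
6 → 3, 2, 1 → 3
3 → 2, 1 → 2
2 → 1 → 1
1 → none → 0
11 → none → 0
Sum: 4 + 5 + 3 + 2 + 1 + 0 + 0 = 15

15 inversions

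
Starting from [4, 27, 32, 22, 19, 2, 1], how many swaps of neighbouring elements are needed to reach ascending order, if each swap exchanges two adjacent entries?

16

The minimum number of adjacent swaps to sort an array equals its inversion count, since every such swap removes exactly one inversion.
Count inversions — for each element, later elements that are smaller:
4: 2, 1 → 2
27: 22, 19, 2, 1 → 4
32: 22, 19, 2, 1 → 4
22: 19, 2, 1 → 3
19: 2, 1 → 2
2: 1 → 1
1: none → 0
Total inversions: 2 + 4 + 4 + 3 + 2 + 1 + 0 = 16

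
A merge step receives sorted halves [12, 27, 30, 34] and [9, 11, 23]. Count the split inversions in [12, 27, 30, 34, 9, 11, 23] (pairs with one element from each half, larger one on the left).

11 cross-inversions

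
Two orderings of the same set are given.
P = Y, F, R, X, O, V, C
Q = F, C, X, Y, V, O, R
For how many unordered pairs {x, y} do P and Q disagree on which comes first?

11

Assign each item its position (1..7) in the first ordering, then rewrite the second ordering as that position sequence:
positions: Y→1, F→2, R→3, X→4, O→5, V→6, C→7
second ordering as positions: [2, 7, 4, 1, 6, 5, 3]
Discordant pairs = inversions in this position sequence.
2: 1 → 1
7: 4, 1, 6, 5, 3 → 5
4: 1, 3 → 2
1: 0
6: 5, 3 → 2
5: 3 → 1
3: 0
Total: 1 + 5 + 2 + 0 + 2 + 1 + 0 = 11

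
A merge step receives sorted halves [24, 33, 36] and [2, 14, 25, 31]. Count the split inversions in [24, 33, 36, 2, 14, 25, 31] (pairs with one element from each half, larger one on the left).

Count, for every r in R, how many entries of L exceed r:
r = 2: 24, 33, 36 → 3
r = 14: 24, 33, 36 → 3
r = 25: 33, 36 → 2
r = 31: 33, 36 → 2
Cross-inversions: 3 + 3 + 2 + 2 = 10

10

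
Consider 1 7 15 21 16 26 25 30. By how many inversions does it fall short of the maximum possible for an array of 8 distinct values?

26 inversions short

Maximum inversions for 8 distinct elements is C(8, 2) = 8·7/2 = 28.
Current inversions — for each element, count later smaller elements:
1: 0
7: 0
15: 0
21: 1
16: 0
26: 1
25: 0
30: 0
Current total: 0 + 0 + 0 + 1 + 0 + 1 + 0 + 0 = 2
Shortfall: 28 − 2 = 26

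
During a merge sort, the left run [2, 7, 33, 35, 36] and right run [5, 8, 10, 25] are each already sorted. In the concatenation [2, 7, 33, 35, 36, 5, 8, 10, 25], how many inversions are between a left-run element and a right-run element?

Take each right-half value and tally the left-half values above it:
r = 5: 7, 33, 35, 36 → 4
r = 8: 33, 35, 36 → 3
r = 10: 33, 35, 36 → 3
r = 25: 33, 35, 36 → 3
Cross-inversions: 4 + 3 + 3 + 3 = 13

13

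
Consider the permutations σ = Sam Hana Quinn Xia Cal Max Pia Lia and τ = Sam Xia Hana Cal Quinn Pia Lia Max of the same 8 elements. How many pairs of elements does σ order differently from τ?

5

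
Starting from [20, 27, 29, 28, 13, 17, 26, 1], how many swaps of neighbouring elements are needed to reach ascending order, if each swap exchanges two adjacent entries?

Each adjacent swap fixes exactly one inversion, so the minimum swap count equals the number of inversions.
Count inversions — for each element, later elements that are smaller:
20: 13, 17, 1 → 3
27: 13, 17, 26, 1 → 4
29: 28, 13, 17, 26, 1 → 5
28: 13, 17, 26, 1 → 4
13: 1 → 1
17: 1 → 1
26: 1 → 1
1: none → 0
Total inversions: 3 + 4 + 5 + 4 + 1 + 1 + 1 + 0 = 19

There are 19 adjacent swaps.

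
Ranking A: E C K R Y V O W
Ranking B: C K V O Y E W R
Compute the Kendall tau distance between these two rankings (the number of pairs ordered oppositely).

Assign each item its position (1..8) in the first ordering, then rewrite the second ordering as that position sequence:
positions: E→1, C→2, K→3, R→4, Y→5, V→6, O→7, W→8
second ordering as positions: [2, 3, 6, 7, 5, 1, 8, 4]
Discordant pairs = inversions in this position sequence.
2: 1 → 1
3: 1 → 1
6: 5, 1, 4 → 3
7: 5, 1, 4 → 3
5: 1, 4 → 2
1: 0
8: 4 → 1
4: 0
Total: 1 + 1 + 3 + 3 + 2 + 0 + 1 + 0 = 11

11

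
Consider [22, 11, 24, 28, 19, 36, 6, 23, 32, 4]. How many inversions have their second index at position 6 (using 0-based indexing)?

6 such elements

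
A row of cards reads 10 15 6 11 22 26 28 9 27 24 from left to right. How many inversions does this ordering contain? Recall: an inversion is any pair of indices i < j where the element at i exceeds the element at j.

13 inversions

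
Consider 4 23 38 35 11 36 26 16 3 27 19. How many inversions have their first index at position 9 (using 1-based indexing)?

The element at index 9 is 3.
Elements after it: 27, 19
None of them are smaller than 3.

0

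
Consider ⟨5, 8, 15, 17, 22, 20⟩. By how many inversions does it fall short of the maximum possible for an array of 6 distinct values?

14 inversions short

Maximum inversions for 6 distinct elements is C(6, 2) = 6·5/2 = 15.
Current inversions — for each element, count later smaller elements:
5: 0
8: 0
15: 0
17: 0
22: 1
20: 0
Current total: 0 + 0 + 0 + 0 + 1 + 0 = 1
Shortfall: 15 − 1 = 14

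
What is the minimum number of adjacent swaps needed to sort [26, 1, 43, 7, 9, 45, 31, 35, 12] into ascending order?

There are 14 swaps.

The minimum number of adjacent swaps to sort an array equals its inversion count, since every such swap removes exactly one inversion.
Count inversions — for each element, later elements that are smaller:
26: 1, 7, 9, 12 → 4
1: none → 0
43: 7, 9, 31, 35, 12 → 5
7: none → 0
9: none → 0
45: 31, 35, 12 → 3
31: 12 → 1
35: 12 → 1
12: none → 0
Total inversions: 4 + 0 + 5 + 0 + 0 + 3 + 1 + 1 + 0 = 14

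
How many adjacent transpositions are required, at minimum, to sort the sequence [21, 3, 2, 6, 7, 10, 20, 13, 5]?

Minimum adjacent swaps = number of inversions (each swap of adjacent out-of-order elements removes one inversion and no swap can remove more).
Count inversions — for each element, later elements that are smaller:
21: 3, 2, 6, 7, 10, 20, 13, 5 → 8
3: 2 → 1
2: none → 0
6: 5 → 1
7: 5 → 1
10: 5 → 1
20: 13, 5 → 2
13: 5 → 1
5: none → 0
Total inversions: 8 + 1 + 0 + 1 + 1 + 1 + 2 + 1 + 0 = 15

15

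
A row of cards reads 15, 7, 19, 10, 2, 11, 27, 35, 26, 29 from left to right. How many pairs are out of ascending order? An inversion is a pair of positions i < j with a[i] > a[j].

Sweep left to right; for each value list the smaller values that follow it:
15 → 7, 10, 2, 11 → 4
7 → 2 → 1
19 → 10, 2, 11 → 3
10 → 2 → 1
2 → none → 0
11 → none → 0
27 → 26 → 1
35 → 26, 29 → 2
26 → none → 0
29 → none → 0
Sum: 4 + 1 + 3 + 1 + 0 + 0 + 1 + 2 + 0 + 0 = 12

12 inversions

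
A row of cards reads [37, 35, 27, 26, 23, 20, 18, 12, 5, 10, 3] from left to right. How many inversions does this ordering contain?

54 out-of-order pairs

Count, for each position, how many later elements it exceeds:
37: 10
35: 9
27: 8
26: 7
23: 6
20: 5
18: 4
12: 3
5: 1
10: 1
3: 0
Sum: 10 + 9 + 8 + 7 + 6 + 5 + 4 + 3 + 1 + 1 + 0 = 54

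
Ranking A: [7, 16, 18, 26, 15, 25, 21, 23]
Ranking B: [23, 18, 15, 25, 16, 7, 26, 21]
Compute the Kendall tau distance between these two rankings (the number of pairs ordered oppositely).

There are 16 discordant pairs.

Assign each item its position (1..8) in the first ordering, then rewrite the second ordering as that position sequence:
positions: 7→1, 16→2, 18→3, 26→4, 15→5, 25→6, 21→7, 23→8
second ordering as positions: [8, 3, 5, 6, 2, 1, 4, 7]
Discordant pairs = inversions in this position sequence.
8: 3, 5, 6, 2, 1, 4, 7 → 7
3: 2, 1 → 2
5: 2, 1, 4 → 3
6: 2, 1, 4 → 3
2: 1 → 1
1: 0
4: 0
7: 0
Total: 7 + 2 + 3 + 3 + 1 + 0 + 0 + 0 = 16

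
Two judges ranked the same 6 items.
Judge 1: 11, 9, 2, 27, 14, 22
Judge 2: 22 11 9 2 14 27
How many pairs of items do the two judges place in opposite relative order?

6

Assign each item its position (1..6) in the first ordering, then rewrite the second ordering as that position sequence:
positions: 11→1, 9→2, 2→3, 27→4, 14→5, 22→6
second ordering as positions: [6, 1, 2, 3, 5, 4]
Discordant pairs = inversions in this position sequence.
6: 1, 2, 3, 5, 4 → 5
1: 0
2: 0
3: 0
5: 4 → 1
4: 0
Total: 5 + 0 + 0 + 0 + 1 + 0 = 6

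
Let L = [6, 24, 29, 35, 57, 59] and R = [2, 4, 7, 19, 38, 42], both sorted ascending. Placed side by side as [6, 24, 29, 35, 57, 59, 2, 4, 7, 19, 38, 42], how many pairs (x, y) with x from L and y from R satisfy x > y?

26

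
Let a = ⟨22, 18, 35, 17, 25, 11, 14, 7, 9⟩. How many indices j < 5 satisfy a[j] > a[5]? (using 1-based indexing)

The element at index 5 is 25.
Elements before it: 22, 18, 35, 17
Those larger than 25: 35

1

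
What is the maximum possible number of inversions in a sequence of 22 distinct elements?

The maximum occurs when the array is in strictly decreasing order: every one of the C(22, 2) pairs is inverted.
C(22, 2) = 22·21/2 = 231

231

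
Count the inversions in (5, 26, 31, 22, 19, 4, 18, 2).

21

Count, for each position, how many later elements it exceeds:
5 → 4, 2 → 2
26 → 22, 19, 4, 18, 2 → 5
31 → 22, 19, 4, 18, 2 → 5
22 → 19, 4, 18, 2 → 4
19 → 4, 18, 2 → 3
4 → 2 → 1
18 → 2 → 1
2 → none → 0
Sum: 2 + 5 + 5 + 4 + 3 + 1 + 1 + 0 = 21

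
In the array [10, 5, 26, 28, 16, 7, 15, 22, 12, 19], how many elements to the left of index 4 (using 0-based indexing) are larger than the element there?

2

The element at index 4 is 16.
Elements before it: 10, 5, 26, 28
Those larger than 16: 26, 28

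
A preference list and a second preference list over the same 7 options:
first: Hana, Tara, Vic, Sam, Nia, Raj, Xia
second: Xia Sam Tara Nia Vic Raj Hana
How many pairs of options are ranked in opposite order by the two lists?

Assign each item its position (1..7) in the first ordering, then rewrite the second ordering as that position sequence:
positions: Hana→1, Tara→2, Vic→3, Sam→4, Nia→5, Raj→6, Xia→7
second ordering as positions: [7, 4, 2, 5, 3, 6, 1]
Discordant pairs = inversions in this position sequence.
7: 4, 2, 5, 3, 6, 1 → 6
4: 2, 3, 1 → 3
2: 1 → 1
5: 3, 1 → 2
3: 1 → 1
6: 1 → 1
1: 0
Total: 6 + 3 + 1 + 2 + 1 + 1 + 0 = 14

Pairs: 14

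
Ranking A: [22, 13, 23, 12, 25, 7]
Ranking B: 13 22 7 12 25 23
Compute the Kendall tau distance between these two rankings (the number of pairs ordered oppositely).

6 discordant pairs

Assign each item its position (1..6) in the first ordering, then rewrite the second ordering as that position sequence:
positions: 22→1, 13→2, 23→3, 12→4, 25→5, 7→6
second ordering as positions: [2, 1, 6, 4, 5, 3]
Discordant pairs = inversions in this position sequence.
2: 1 → 1
1: 0
6: 4, 5, 3 → 3
4: 3 → 1
5: 3 → 1
3: 0
Total: 1 + 0 + 3 + 1 + 1 + 0 = 6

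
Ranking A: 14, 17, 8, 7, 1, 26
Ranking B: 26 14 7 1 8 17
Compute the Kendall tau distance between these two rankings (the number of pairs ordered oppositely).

Assign each item its position (1..6) in the first ordering, then rewrite the second ordering as that position sequence:
positions: 14→1, 17→2, 8→3, 7→4, 1→5, 26→6
second ordering as positions: [6, 1, 4, 5, 3, 2]
Discordant pairs = inversions in this position sequence.
6: 1, 4, 5, 3, 2 → 5
1: 0
4: 3, 2 → 2
5: 3, 2 → 2
3: 2 → 1
2: 0
Total: 5 + 0 + 2 + 2 + 1 + 0 = 10

There are 10 discordant pairs.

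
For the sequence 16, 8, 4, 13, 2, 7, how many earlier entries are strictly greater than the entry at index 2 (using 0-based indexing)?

The element at index 2 is 4.
Elements before it: 16, 8
Those larger than 4: 16, 8

2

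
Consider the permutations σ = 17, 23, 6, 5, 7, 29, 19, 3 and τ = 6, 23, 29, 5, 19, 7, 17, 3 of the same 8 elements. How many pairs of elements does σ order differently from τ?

Assign each item its position (1..8) in the first ordering, then rewrite the second ordering as that position sequence:
positions: 17→1, 23→2, 6→3, 5→4, 7→5, 29→6, 19→7, 3→8
second ordering as positions: [3, 2, 6, 4, 7, 5, 1, 8]
Discordant pairs = inversions in this position sequence.
3: 2, 1 → 2
2: 1 → 1
6: 4, 5, 1 → 3
4: 1 → 1
7: 5, 1 → 2
5: 1 → 1
1: 0
8: 0
Total: 2 + 1 + 3 + 1 + 2 + 1 + 0 + 0 = 10

Discordant pairs: 10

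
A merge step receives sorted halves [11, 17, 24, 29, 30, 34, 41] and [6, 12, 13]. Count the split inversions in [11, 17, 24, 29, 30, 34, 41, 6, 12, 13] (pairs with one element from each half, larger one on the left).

For each element r of the right run, count left-run elements greater than r:
r = 6: 11, 17, 24, 29, 30, 34, 41 → 7
r = 12: 17, 24, 29, 30, 34, 41 → 6
r = 13: 17, 24, 29, 30, 34, 41 → 6
Cross-inversions: 7 + 6 + 6 = 19

19 split inversions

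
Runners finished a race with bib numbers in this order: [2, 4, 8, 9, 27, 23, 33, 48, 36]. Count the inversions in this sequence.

2 out-of-order pairs

Sweep left to right; for each value list the smaller values that follow it:
2: 0
4: 0
8: 0
9: 0
27: 1
23: 0
33: 0
48: 1
36: 0
Sum: 0 + 0 + 0 + 0 + 1 + 0 + 0 + 1 + 0 = 2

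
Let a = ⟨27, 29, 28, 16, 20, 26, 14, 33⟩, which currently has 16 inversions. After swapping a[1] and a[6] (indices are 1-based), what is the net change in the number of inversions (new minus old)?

-1

Positions 1 and 6 hold 27 and 26; after swapping, the array is [26, 29, 28, 16, 20, 27, 14, 33].
For each element, count later entries that are smaller:
26: 3
29: 5
28: 4
16: 1
20: 1
27: 1
14: 0
33: 0
Sum: 3 + 5 + 4 + 1 + 1 + 1 + 0 + 0 = 15
Change: 15 − 16 = -1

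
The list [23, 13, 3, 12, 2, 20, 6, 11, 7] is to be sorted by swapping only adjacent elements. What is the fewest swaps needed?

Minimum adjacent swaps = number of inversions (each swap of adjacent out-of-order elements removes one inversion and no swap can remove more).
Count inversions — for each element, later elements that are smaller:
23: 13, 3, 12, 2, 20, 6, 11, 7 → 8
13: 3, 12, 2, 6, 11, 7 → 6
3: 2 → 1
12: 2, 6, 11, 7 → 4
2: none → 0
20: 6, 11, 7 → 3
6: none → 0
11: 7 → 1
7: none → 0
Total inversions: 8 + 6 + 1 + 4 + 0 + 3 + 0 + 1 + 0 = 23

23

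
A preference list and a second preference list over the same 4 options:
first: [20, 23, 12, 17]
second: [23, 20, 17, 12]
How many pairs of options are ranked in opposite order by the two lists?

2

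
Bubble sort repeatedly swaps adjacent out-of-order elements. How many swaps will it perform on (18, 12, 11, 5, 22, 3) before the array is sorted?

11 adjacent swaps

Each adjacent swap fixes exactly one inversion, so the minimum swap count equals the number of inversions.
Count inversions — for each element, later elements that are smaller:
18: 12, 11, 5, 3 → 4
12: 11, 5, 3 → 3
11: 5, 3 → 2
5: 3 → 1
22: 3 → 1
3: none → 0
Total inversions: 4 + 3 + 2 + 1 + 1 + 0 = 11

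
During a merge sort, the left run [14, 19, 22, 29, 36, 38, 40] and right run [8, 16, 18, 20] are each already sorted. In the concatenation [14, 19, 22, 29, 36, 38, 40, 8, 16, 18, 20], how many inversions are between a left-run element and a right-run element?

24 split inversions

Take each right-half value and tally the left-half values above it:
r = 8: 14, 19, 22, 29, 36, 38, 40 → 7
r = 16: 19, 22, 29, 36, 38, 40 → 6
r = 18: 19, 22, 29, 36, 38, 40 → 6
r = 20: 22, 29, 36, 38, 40 → 5
Cross-inversions: 7 + 6 + 6 + 5 = 24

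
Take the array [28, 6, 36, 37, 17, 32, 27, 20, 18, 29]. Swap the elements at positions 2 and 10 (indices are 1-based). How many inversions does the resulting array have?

33 inversions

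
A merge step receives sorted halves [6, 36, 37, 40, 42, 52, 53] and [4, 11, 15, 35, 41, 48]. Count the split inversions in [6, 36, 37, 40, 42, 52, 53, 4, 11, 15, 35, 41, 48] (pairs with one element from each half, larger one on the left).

For each element r of the right run, count left-run elements greater than r:
r = 4: 6, 36, 37, 40, 42, 52, 53 → 7
r = 11: 36, 37, 40, 42, 52, 53 → 6
r = 15: 36, 37, 40, 42, 52, 53 → 6
r = 35: 36, 37, 40, 42, 52, 53 → 6
r = 41: 42, 52, 53 → 3
r = 48: 52, 53 → 2
Cross-inversions: 7 + 6 + 6 + 6 + 3 + 2 = 30

30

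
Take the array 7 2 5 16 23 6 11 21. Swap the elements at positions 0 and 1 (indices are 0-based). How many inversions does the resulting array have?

7

Positions 0 and 1 hold 7 and 2; after swapping, the array is [2, 7, 5, 16, 23, 6, 11, 21].
For each element, count later entries that are smaller:
2 → none → 0
7 → 5, 6 → 2
5 → none → 0
16 → 6, 11 → 2
23 → 6, 11, 21 → 3
6 → none → 0
11 → none → 0
21 → none → 0
Sum: 0 + 2 + 0 + 2 + 3 + 0 + 0 + 0 = 7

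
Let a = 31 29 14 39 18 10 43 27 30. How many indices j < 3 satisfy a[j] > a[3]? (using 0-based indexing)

The element at index 3 is 39.
Elements before it: 31, 29, 14
None of them are larger than 39.

0 such elements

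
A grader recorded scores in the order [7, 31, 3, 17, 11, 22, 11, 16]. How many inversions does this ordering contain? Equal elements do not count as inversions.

Sweep left to right; for each value list the smaller values that follow it:
7: 1
31: 6
3: 0
17: 3
11: 0
22: 2
11: 0
16: 0
Sum: 1 + 6 + 0 + 3 + 0 + 2 + 0 + 0 = 12

12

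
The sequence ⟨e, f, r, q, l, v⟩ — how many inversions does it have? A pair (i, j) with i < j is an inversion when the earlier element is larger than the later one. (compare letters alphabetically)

Out-of-order index pairs (1-indexed):
(3,4): r > q
(3,5): r > l
(4,5): q > l
That's 3 pairs.

3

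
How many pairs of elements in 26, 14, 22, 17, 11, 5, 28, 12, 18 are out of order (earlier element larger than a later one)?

21

Sweep left to right; for each value list the smaller values that follow it:
26 → 14, 22, 17, 11, 5, 12, 18 → 7
14 → 11, 5, 12 → 3
22 → 17, 11, 5, 12, 18 → 5
17 → 11, 5, 12 → 3
11 → 5 → 1
5 → none → 0
28 → 12, 18 → 2
12 → none → 0
18 → none → 0
Sum: 7 + 3 + 5 + 3 + 1 + 0 + 2 + 0 + 0 = 21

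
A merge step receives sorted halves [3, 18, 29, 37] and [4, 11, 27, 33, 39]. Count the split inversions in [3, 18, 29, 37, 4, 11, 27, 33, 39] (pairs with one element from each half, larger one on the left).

9

Take each right-half value and tally the left-half values above it:
r = 4: 18, 29, 37 → 3
r = 11: 18, 29, 37 → 3
r = 27: 29, 37 → 2
r = 33: 37 → 1
r = 39: none → 0
Cross-inversions: 3 + 3 + 2 + 1 + 0 = 9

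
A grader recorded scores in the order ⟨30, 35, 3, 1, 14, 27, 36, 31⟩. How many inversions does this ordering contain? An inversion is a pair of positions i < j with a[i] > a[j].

11 out-of-order pairs

Sweep left to right; for each value list the smaller values that follow it:
30 → 3, 1, 14, 27 → 4
35 → 3, 1, 14, 27, 31 → 5
3 → 1 → 1
1 → none → 0
14 → none → 0
27 → none → 0
36 → 31 → 1
31 → none → 0
Sum: 4 + 5 + 1 + 0 + 0 + 0 + 1 + 0 = 11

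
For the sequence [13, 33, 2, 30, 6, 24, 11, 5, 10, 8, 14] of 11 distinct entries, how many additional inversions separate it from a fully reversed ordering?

23

Maximum inversions for 11 distinct elements is C(11, 2) = 11·10/2 = 55.
Current inversions — for each element, count later smaller elements:
13: 6
33: 9
2: 0
30: 7
6: 1
24: 5
11: 3
5: 0
10: 1
8: 0
14: 0
Current total: 6 + 9 + 0 + 7 + 1 + 5 + 3 + 0 + 1 + 0 + 0 = 32
Shortfall: 55 − 32 = 23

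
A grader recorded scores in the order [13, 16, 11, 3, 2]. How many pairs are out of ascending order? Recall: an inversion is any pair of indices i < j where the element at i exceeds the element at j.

9 inversions

For each element, count later entries that are smaller:
13 → 11, 3, 2 → 3
16 → 11, 3, 2 → 3
11 → 3, 2 → 2
3 → 2 → 1
2 → none → 0
Sum: 3 + 3 + 2 + 1 + 0 = 9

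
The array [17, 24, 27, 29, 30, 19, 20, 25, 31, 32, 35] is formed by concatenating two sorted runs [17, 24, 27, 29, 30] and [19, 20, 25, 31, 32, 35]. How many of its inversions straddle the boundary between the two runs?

11

Count, for every r in R, how many entries of L exceed r:
r = 19: 24, 27, 29, 30 → 4
r = 20: 24, 27, 29, 30 → 4
r = 25: 27, 29, 30 → 3
r = 31: none → 0
r = 32: none → 0
r = 35: none → 0
Cross-inversions: 4 + 4 + 3 + 0 + 0 + 0 = 11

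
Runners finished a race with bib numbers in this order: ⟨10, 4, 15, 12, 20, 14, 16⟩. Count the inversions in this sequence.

5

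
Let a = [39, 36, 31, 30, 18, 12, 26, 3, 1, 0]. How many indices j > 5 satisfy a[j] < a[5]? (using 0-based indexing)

3 such elements

The element at index 5 is 12.
Elements after it: 26, 3, 1, 0
Those smaller than 12: 3, 1, 0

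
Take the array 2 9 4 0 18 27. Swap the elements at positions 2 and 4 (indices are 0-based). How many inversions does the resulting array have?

Positions 2 and 4 hold 4 and 18; after swapping, the array is [2, 9, 18, 0, 4, 27].
Sweep left to right; for each value list the smaller values that follow it:
2 → 0 → 1
9 → 0, 4 → 2
18 → 0, 4 → 2
0 → none → 0
4 → none → 0
27 → none → 0
Sum: 1 + 2 + 2 + 0 + 0 + 0 = 5

5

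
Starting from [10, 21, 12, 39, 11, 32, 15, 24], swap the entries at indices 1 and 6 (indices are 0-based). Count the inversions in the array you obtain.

Positions 1 and 6 hold 21 and 15; after swapping, the array is [10, 15, 12, 39, 11, 32, 21, 24].
For each element, count later entries that are smaller:
10: 0
15: 2
12: 1
39: 4
11: 0
32: 2
21: 0
24: 0
Sum: 0 + 2 + 1 + 4 + 0 + 2 + 0 + 0 = 9

9 inversions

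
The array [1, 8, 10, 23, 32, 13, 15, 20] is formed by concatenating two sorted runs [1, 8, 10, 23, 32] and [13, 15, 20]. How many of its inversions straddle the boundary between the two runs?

Take each right-half value and tally the left-half values above it:
r = 13: 23, 32 → 2
r = 15: 23, 32 → 2
r = 20: 23, 32 → 2
Cross-inversions: 2 + 2 + 2 = 6

6 cross-inversions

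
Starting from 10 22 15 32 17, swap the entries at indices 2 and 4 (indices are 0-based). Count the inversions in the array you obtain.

4

Positions 2 and 4 hold 15 and 17; after swapping, the array is [10, 22, 17, 32, 15].
For each element, count later entries that are smaller:
10 → none → 0
22 → 17, 15 → 2
17 → 15 → 1
32 → 15 → 1
15 → none → 0
Sum: 0 + 2 + 1 + 1 + 0 = 4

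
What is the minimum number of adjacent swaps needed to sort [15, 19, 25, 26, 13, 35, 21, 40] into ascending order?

7 swaps

The minimum number of adjacent swaps to sort an array equals its inversion count, since every such swap removes exactly one inversion.
Count inversions — for each element, later elements that are smaller:
15: 13 → 1
19: 13 → 1
25: 13, 21 → 2
26: 13, 21 → 2
13: none → 0
35: 21 → 1
21: none → 0
40: none → 0
Total inversions: 1 + 1 + 2 + 2 + 0 + 1 + 0 + 0 = 7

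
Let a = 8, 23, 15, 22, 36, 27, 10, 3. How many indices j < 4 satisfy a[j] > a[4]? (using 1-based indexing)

1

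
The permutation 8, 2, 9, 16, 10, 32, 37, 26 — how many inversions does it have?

For each element, count later entries that are smaller:
8 → 2 → 1
2 → none → 0
9 → none → 0
16 → 10 → 1
10 → none → 0
32 → 26 → 1
37 → 26 → 1
26 → none → 0
Sum: 1 + 0 + 0 + 1 + 0 + 1 + 1 + 0 = 4

4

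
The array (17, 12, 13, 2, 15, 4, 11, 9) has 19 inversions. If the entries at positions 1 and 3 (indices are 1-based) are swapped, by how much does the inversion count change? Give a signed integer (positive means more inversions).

Positions 1 and 3 hold 17 and 13; after swapping, the array is [13, 12, 17, 2, 15, 4, 11, 9].
For each element, count later entries that are smaller:
13 → 12, 2, 4, 11, 9 → 5
12 → 2, 4, 11, 9 → 4
17 → 2, 15, 4, 11, 9 → 5
2 → none → 0
15 → 4, 11, 9 → 3
4 → none → 0
11 → 9 → 1
9 → none → 0
Sum: 5 + 4 + 5 + 0 + 3 + 0 + 1 + 0 = 18
Change: 18 − 19 = -1

-1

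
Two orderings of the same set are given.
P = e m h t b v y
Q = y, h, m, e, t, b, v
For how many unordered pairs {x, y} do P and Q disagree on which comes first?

Assign each item its position (1..7) in the first ordering, then rewrite the second ordering as that position sequence:
positions: e→1, m→2, h→3, t→4, b→5, v→6, y→7
second ordering as positions: [7, 3, 2, 1, 4, 5, 6]
Discordant pairs = inversions in this position sequence.
7: 3, 2, 1, 4, 5, 6 → 6
3: 2, 1 → 2
2: 1 → 1
1: 0
4: 0
5: 0
6: 0
Total: 6 + 2 + 1 + 0 + 0 + 0 + 0 = 9

9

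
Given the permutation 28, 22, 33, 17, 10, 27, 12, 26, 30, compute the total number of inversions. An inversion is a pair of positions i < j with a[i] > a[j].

There are 19 out-of-order pairs.

Element-by-element contributions:
28 → 22, 17, 10, 27, 12, 26 → 6
22 → 17, 10, 12 → 3
33 → 17, 10, 27, 12, 26, 30 → 6
17 → 10, 12 → 2
10 → none → 0
27 → 12, 26 → 2
12 → none → 0
26 → none → 0
30 → none → 0
Sum: 6 + 3 + 6 + 2 + 0 + 2 + 0 + 0 + 0 = 19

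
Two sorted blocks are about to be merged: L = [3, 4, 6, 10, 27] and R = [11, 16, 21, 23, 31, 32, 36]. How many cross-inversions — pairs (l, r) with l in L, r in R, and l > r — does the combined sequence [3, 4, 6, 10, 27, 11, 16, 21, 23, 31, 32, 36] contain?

Count, for every r in R, how many entries of L exceed r:
r = 11: 27 → 1
r = 16: 27 → 1
r = 21: 27 → 1
r = 23: 27 → 1
r = 31: none → 0
r = 32: none → 0
r = 36: none → 0
Cross-inversions: 1 + 1 + 1 + 1 + 0 + 0 + 0 = 4

There are 4 split inversions.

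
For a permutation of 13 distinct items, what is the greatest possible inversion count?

The maximum occurs when the array is in strictly decreasing order: every one of the C(13, 2) pairs is inverted.
C(13, 2) = 13·12/2 = 78

Inversions: 78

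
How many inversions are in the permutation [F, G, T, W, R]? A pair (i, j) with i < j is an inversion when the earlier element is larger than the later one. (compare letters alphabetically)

For each element, count later entries that are smaller:
F → none → 0
G → none → 0
T → R → 1
W → R → 1
R → none → 0
Sum: 0 + 0 + 1 + 1 + 0 = 2

2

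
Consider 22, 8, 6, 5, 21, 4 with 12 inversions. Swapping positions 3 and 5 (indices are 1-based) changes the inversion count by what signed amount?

+1

Positions 3 and 5 hold 6 and 21; after swapping, the array is [22, 8, 21, 5, 6, 4].
Element-by-element contributions:
22: 5
8: 3
21: 3
5: 1
6: 1
4: 0
Sum: 5 + 3 + 3 + 1 + 1 + 0 = 13
Change: 13 − 12 = +1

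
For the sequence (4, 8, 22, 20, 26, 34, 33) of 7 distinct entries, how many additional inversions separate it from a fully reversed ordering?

19 inversions short

Maximum inversions for 7 distinct elements is C(7, 2) = 7·6/2 = 21.
Current inversions — for each element, count later smaller elements:
4: 0
8: 0
22: 1
20: 0
26: 0
34: 1
33: 0
Current total: 0 + 0 + 1 + 0 + 0 + 1 + 0 = 2
Shortfall: 21 − 2 = 19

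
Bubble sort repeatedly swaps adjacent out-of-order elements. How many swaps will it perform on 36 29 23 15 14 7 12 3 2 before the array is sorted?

Swaps: 35

The minimum number of adjacent swaps to sort an array equals its inversion count, since every such swap removes exactly one inversion.
Count inversions — for each element, later elements that are smaller:
36: 29, 23, 15, 14, 7, 12, 3, 2 → 8
29: 23, 15, 14, 7, 12, 3, 2 → 7
23: 15, 14, 7, 12, 3, 2 → 6
15: 14, 7, 12, 3, 2 → 5
14: 7, 12, 3, 2 → 4
7: 3, 2 → 2
12: 3, 2 → 2
3: 2 → 1
2: none → 0
Total inversions: 8 + 7 + 6 + 5 + 4 + 2 + 2 + 1 + 0 = 35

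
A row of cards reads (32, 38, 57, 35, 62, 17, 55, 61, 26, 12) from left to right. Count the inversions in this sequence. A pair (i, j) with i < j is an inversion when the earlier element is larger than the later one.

26

For each element, count later entries that are smaller:
32 → 17, 26, 12 → 3
38 → 35, 17, 26, 12 → 4
57 → 35, 17, 55, 26, 12 → 5
35 → 17, 26, 12 → 3
62 → 17, 55, 61, 26, 12 → 5
17 → 12 → 1
55 → 26, 12 → 2
61 → 26, 12 → 2
26 → 12 → 1
12 → none → 0
Sum: 3 + 4 + 5 + 3 + 5 + 1 + 2 + 2 + 1 + 0 = 26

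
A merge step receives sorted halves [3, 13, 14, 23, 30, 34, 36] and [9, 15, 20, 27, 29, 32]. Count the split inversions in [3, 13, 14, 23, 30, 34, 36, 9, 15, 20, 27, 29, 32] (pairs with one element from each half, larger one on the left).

Take each right-half value and tally the left-half values above it:
r = 9: 13, 14, 23, 30, 34, 36 → 6
r = 15: 23, 30, 34, 36 → 4
r = 20: 23, 30, 34, 36 → 4
r = 27: 30, 34, 36 → 3
r = 29: 30, 34, 36 → 3
r = 32: 34, 36 → 2
Cross-inversions: 6 + 4 + 4 + 3 + 3 + 2 = 22

22 cross-inversions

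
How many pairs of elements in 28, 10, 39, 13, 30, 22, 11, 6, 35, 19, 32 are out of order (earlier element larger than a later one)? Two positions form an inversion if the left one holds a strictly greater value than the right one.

27 inversions

Count, for each position, how many later elements it exceeds:
28 → 10, 13, 22, 11, 6, 19 → 6
10 → 6 → 1
39 → 13, 30, 22, 11, 6, 35, 19, 32 → 8
13 → 11, 6 → 2
30 → 22, 11, 6, 19 → 4
22 → 11, 6, 19 → 3
11 → 6 → 1
6 → none → 0
35 → 19, 32 → 2
19 → none → 0
32 → none → 0
Sum: 6 + 1 + 8 + 2 + 4 + 3 + 1 + 0 + 2 + 0 + 0 = 27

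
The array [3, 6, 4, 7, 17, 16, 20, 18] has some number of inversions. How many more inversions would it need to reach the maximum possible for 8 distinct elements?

Maximum inversions for 8 distinct elements is C(8, 2) = 8·7/2 = 28.
Current inversions — for each element, count later smaller elements:
3: 0
6: 1
4: 0
7: 0
17: 1
16: 0
20: 1
18: 0
Current total: 0 + 1 + 0 + 0 + 1 + 0 + 1 + 0 = 3
Shortfall: 28 − 3 = 25

25 inversions short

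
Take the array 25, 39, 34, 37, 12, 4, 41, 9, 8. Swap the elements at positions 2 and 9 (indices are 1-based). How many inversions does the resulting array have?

Positions 2 and 9 hold 39 and 8; after swapping, the array is [25, 8, 34, 37, 12, 4, 41, 9, 39].
Element-by-element contributions:
25: 4
8: 1
34: 3
37: 3
12: 2
4: 0
41: 2
9: 0
39: 0
Sum: 4 + 1 + 3 + 3 + 2 + 0 + 2 + 0 + 0 = 15

15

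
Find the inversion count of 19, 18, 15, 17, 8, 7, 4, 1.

27

Count, for each position, how many later elements it exceeds:
19: 7
18: 6
15: 4
17: 4
8: 3
7: 2
4: 1
1: 0
Sum: 7 + 6 + 4 + 4 + 3 + 2 + 1 + 0 = 27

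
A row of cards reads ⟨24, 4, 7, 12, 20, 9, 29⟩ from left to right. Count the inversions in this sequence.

Sweep left to right; for each value list the smaller values that follow it:
24 → 4, 7, 12, 20, 9 → 5
4 → none → 0
7 → none → 0
12 → 9 → 1
20 → 9 → 1
9 → none → 0
29 → none → 0
Sum: 5 + 0 + 0 + 1 + 1 + 0 + 0 = 7

7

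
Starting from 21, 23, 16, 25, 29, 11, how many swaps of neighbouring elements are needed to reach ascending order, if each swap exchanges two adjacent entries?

7

The minimum number of adjacent swaps to sort an array equals its inversion count, since every such swap removes exactly one inversion.
Count inversions — for each element, later elements that are smaller:
21: 16, 11 → 2
23: 16, 11 → 2
16: 11 → 1
25: 11 → 1
29: 11 → 1
11: none → 0
Total inversions: 2 + 2 + 1 + 1 + 1 + 0 = 7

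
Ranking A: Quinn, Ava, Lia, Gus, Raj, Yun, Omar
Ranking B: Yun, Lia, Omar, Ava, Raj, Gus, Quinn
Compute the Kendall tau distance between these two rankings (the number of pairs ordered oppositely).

Assign each item its position (1..7) in the first ordering, then rewrite the second ordering as that position sequence:
positions: Quinn→1, Ava→2, Lia→3, Gus→4, Raj→5, Yun→6, Omar→7
second ordering as positions: [6, 3, 7, 2, 5, 4, 1]
Discordant pairs = inversions in this position sequence.
6: 3, 2, 5, 4, 1 → 5
3: 2, 1 → 2
7: 2, 5, 4, 1 → 4
2: 1 → 1
5: 4, 1 → 2
4: 1 → 1
1: 0
Total: 5 + 2 + 4 + 1 + 2 + 1 + 0 = 15

Discordant pairs: 15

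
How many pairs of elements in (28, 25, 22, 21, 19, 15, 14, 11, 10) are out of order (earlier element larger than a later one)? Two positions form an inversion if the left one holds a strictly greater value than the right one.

Element-by-element contributions:
28 → 25, 22, 21, 19, 15, 14, 11, 10 → 8
25 → 22, 21, 19, 15, 14, 11, 10 → 7
22 → 21, 19, 15, 14, 11, 10 → 6
21 → 19, 15, 14, 11, 10 → 5
19 → 15, 14, 11, 10 → 4
15 → 14, 11, 10 → 3
14 → 11, 10 → 2
11 → 10 → 1
10 → none → 0
Sum: 8 + 7 + 6 + 5 + 4 + 3 + 2 + 1 + 0 = 36

36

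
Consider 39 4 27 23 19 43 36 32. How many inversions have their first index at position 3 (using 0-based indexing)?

The element at index 3 is 23.
Elements after it: 19, 43, 36, 32
Those smaller than 23: 19

1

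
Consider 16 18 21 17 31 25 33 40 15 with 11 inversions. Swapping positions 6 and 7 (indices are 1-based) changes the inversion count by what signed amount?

Positions 6 and 7 hold 25 and 33; after swapping, the array is [16, 18, 21, 17, 31, 33, 25, 40, 15].
Count, for each position, how many later elements it exceeds:
16 → 15 → 1
18 → 17, 15 → 2
21 → 17, 15 → 2
17 → 15 → 1
31 → 25, 15 → 2
33 → 25, 15 → 2
25 → 15 → 1
40 → 15 → 1
15 → none → 0
Sum: 1 + 2 + 2 + 1 + 2 + 2 + 1 + 1 + 0 = 12
Change: 12 − 11 = +1

+1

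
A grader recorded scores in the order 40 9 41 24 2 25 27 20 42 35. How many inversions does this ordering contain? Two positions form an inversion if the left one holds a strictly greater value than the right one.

Sweep left to right; for each value list the smaller values that follow it:
40 → 9, 24, 2, 25, 27, 20, 35 → 7
9 → 2 → 1
41 → 24, 2, 25, 27, 20, 35 → 6
24 → 2, 20 → 2
2 → none → 0
25 → 20 → 1
27 → 20 → 1
20 → none → 0
42 → 35 → 1
35 → none → 0
Sum: 7 + 1 + 6 + 2 + 0 + 1 + 1 + 0 + 1 + 0 = 19

19 out-of-order pairs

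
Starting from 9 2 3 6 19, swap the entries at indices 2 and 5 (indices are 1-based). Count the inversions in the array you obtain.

8 inversions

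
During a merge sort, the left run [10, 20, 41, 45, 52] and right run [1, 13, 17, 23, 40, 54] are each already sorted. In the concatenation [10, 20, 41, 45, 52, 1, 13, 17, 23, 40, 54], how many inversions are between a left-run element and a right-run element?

19

Take each right-half value and tally the left-half values above it:
r = 1: 10, 20, 41, 45, 52 → 5
r = 13: 20, 41, 45, 52 → 4
r = 17: 20, 41, 45, 52 → 4
r = 23: 41, 45, 52 → 3
r = 40: 41, 45, 52 → 3
r = 54: none → 0
Cross-inversions: 5 + 4 + 4 + 3 + 3 + 0 = 19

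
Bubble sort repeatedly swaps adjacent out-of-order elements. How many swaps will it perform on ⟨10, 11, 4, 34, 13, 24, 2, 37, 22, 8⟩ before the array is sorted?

Minimum adjacent swaps = number of inversions (each swap of adjacent out-of-order elements removes one inversion and no swap can remove more).
Count inversions — for each element, later elements that are smaller:
10: 4, 2, 8 → 3
11: 4, 2, 8 → 3
4: 2 → 1
34: 13, 24, 2, 22, 8 → 5
13: 2, 8 → 2
24: 2, 22, 8 → 3
2: none → 0
37: 22, 8 → 2
22: 8 → 1
8: none → 0
Total inversions: 3 + 3 + 1 + 5 + 2 + 3 + 0 + 2 + 1 + 0 = 20

There are 20 swaps.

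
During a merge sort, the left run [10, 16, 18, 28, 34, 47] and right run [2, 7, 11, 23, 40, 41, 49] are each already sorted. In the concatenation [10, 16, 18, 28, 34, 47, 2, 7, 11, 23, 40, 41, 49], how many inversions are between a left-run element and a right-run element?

Count, for every r in R, how many entries of L exceed r:
r = 2: 10, 16, 18, 28, 34, 47 → 6
r = 7: 10, 16, 18, 28, 34, 47 → 6
r = 11: 16, 18, 28, 34, 47 → 5
r = 23: 28, 34, 47 → 3
r = 40: 47 → 1
r = 41: 47 → 1
r = 49: none → 0
Cross-inversions: 6 + 6 + 5 + 3 + 1 + 1 + 0 = 22

22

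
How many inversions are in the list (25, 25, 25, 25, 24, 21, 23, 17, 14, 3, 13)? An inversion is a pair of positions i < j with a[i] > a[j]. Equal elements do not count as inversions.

Sweep left to right; for each value list the smaller values that follow it:
25: 7
25: 7
25: 7
25: 7
24: 6
21: 4
23: 4
17: 3
14: 2
3: 0
13: 0
Sum: 7 + 7 + 7 + 7 + 6 + 4 + 4 + 3 + 2 + 0 + 0 = 47

47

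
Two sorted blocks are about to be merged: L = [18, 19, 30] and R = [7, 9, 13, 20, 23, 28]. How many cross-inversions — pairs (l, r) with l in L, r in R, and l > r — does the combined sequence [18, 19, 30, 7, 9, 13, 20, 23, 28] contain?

For each element r of the right run, count left-run elements greater than r:
r = 7: 18, 19, 30 → 3
r = 9: 18, 19, 30 → 3
r = 13: 18, 19, 30 → 3
r = 20: 30 → 1
r = 23: 30 → 1
r = 28: 30 → 1
Cross-inversions: 3 + 3 + 3 + 1 + 1 + 1 = 12

12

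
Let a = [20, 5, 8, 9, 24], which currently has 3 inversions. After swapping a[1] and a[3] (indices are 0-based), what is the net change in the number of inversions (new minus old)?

Positions 1 and 3 hold 5 and 9; after swapping, the array is [20, 9, 8, 5, 24].
Count, for each position, how many later elements it exceeds:
20: 3
9: 2
8: 1
5: 0
24: 0
Sum: 3 + 2 + 1 + 0 + 0 = 6
Change: 6 − 3 = +3

+3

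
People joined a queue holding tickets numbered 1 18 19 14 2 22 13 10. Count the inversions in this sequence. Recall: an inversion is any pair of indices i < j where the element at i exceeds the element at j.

14 inversions

For each element, count later entries that are smaller:
1 → none → 0
18 → 14, 2, 13, 10 → 4
19 → 14, 2, 13, 10 → 4
14 → 2, 13, 10 → 3
2 → none → 0
22 → 13, 10 → 2
13 → 10 → 1
10 → none → 0
Sum: 0 + 4 + 4 + 3 + 0 + 2 + 1 + 0 = 14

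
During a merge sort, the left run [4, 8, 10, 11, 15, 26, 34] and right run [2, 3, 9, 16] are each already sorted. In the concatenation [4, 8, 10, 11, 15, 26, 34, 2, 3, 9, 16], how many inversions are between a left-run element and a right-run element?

Take each right-half value and tally the left-half values above it:
r = 2: 4, 8, 10, 11, 15, 26, 34 → 7
r = 3: 4, 8, 10, 11, 15, 26, 34 → 7
r = 9: 10, 11, 15, 26, 34 → 5
r = 16: 26, 34 → 2
Cross-inversions: 7 + 7 + 5 + 2 = 21

21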